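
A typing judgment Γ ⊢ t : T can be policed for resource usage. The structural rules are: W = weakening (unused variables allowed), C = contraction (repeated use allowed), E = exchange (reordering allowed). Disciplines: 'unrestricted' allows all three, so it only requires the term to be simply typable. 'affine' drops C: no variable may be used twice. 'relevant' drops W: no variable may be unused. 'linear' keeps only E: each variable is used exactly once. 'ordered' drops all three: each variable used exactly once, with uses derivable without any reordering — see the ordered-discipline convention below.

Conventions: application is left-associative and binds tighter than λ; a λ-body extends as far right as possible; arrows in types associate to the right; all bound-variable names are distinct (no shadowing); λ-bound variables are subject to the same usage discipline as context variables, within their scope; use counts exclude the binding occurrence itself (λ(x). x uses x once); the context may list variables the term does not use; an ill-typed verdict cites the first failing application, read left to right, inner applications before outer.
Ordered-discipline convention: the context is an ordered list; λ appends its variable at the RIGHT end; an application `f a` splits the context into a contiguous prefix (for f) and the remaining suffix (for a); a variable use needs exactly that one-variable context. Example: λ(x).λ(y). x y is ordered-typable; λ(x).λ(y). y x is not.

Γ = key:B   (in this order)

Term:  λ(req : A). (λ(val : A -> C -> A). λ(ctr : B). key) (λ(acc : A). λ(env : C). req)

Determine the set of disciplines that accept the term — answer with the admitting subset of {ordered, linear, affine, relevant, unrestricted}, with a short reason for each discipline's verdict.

admitting disciplines: affine, unrestricted
use counts: key: 1×; req (λ-bound): 1×; val (λ-bound): 0×; ctr (λ-bound): 0×; acc (λ-bound): 0×; env (λ-bound): 0×
use order (left to right): key, req
typing: well-typed — term : A -> B -> B
ordered: ✗ — needs weakening: val, ctr, acc, env unused
linear: ✗ — needs weakening: val, ctr, acc, env unused
affine: ✓ — no duplicate uses among key, req, val, ctr, acc, env
relevant: ✗ — needs weakening: val, ctr, acc, env unused
unrestricted: ✓ — simply typable at A -> B -> B; W, C, E all held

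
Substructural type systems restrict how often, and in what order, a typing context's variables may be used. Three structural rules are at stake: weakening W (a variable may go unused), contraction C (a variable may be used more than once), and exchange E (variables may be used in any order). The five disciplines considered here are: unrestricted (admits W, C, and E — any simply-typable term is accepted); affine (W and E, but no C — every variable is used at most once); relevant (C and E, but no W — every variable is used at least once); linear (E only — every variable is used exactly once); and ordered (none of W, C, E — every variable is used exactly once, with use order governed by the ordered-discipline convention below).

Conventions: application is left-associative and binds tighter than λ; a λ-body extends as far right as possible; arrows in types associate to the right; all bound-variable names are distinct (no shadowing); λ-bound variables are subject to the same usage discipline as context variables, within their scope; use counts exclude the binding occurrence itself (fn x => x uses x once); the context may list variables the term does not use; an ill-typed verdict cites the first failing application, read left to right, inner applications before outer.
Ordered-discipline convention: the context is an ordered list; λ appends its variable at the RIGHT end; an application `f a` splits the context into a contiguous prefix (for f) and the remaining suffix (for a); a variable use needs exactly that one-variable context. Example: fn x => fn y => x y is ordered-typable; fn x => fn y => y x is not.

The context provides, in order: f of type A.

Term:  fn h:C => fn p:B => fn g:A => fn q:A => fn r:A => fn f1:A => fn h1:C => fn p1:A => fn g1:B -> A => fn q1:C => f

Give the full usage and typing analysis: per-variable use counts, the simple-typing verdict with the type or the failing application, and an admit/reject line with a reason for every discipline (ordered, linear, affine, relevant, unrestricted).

usage: f ×1, h (bound) ×0, p (bound) ×0, g (bound) ×0, q (bound) ×0, r (bound) ×0, f1 (bound) ×0, h1 (bound) ×0, p1 (bound) ×0, g1 (bound) ×0, q1 (bound) ×0
uses in reading order: f
typing: the term checks, with type C -> B -> A -> A -> A -> A -> C -> A -> (B -> A) -> C -> A
ordered: ✗, h, p, g, q, r, f1, h1, p1, g1, q1 never used (weakening)
linear: ✗, h, p, g, q, r, f1, h1, p1, g1, q1 never used (weakening)
affine: ✓, no duplicate uses among f, h, p, g, q, r, f1, h1, p1, g1, q1
relevant: ✗, h, p, g, q, r, f1, h1, p1, g1, q1 never used (weakening)
unrestricted: ✓, type-checks (C -> B -> A -> A -> A -> A -> C -> A -> (B -> A) -> C -> A) and nothing is barred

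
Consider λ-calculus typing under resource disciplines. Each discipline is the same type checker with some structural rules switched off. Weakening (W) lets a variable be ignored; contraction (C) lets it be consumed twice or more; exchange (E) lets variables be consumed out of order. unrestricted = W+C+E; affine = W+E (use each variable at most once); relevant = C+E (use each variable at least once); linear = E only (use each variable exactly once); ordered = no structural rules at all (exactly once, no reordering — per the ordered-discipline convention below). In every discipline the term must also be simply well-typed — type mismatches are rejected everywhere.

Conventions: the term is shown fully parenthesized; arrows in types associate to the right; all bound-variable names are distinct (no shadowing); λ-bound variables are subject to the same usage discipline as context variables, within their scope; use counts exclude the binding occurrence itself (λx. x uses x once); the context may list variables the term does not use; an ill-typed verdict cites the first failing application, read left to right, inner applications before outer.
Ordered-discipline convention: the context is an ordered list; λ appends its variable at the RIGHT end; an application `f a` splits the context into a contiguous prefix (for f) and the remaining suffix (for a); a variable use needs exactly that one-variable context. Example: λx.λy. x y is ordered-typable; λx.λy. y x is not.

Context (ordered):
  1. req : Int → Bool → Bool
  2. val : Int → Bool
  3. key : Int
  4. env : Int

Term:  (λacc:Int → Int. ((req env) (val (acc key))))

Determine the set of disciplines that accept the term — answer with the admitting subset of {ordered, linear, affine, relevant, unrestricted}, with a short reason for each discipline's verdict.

admitted by: linear, affine, relevant, unrestricted
use counts: req: 1×; val: 1×; key: 1×; env: 1×; acc (bound): 1×
use order (left to right): req, env, val, acc, key
typing: ✓ — (Int → Int) → Bool
ordered: ✗ — needs exchange: uses follow req, env, val, acc, key
linear: ✓ — each of req, val, key, env, acc used exactly once
affine: ✓ — no duplicate uses among req, val, key, env, acc
relevant: ✓ — none of req, val, key, env, acc goes unused
unrestricted: ✓ — well-typed at (Int → Int) → Bool; no restrictions here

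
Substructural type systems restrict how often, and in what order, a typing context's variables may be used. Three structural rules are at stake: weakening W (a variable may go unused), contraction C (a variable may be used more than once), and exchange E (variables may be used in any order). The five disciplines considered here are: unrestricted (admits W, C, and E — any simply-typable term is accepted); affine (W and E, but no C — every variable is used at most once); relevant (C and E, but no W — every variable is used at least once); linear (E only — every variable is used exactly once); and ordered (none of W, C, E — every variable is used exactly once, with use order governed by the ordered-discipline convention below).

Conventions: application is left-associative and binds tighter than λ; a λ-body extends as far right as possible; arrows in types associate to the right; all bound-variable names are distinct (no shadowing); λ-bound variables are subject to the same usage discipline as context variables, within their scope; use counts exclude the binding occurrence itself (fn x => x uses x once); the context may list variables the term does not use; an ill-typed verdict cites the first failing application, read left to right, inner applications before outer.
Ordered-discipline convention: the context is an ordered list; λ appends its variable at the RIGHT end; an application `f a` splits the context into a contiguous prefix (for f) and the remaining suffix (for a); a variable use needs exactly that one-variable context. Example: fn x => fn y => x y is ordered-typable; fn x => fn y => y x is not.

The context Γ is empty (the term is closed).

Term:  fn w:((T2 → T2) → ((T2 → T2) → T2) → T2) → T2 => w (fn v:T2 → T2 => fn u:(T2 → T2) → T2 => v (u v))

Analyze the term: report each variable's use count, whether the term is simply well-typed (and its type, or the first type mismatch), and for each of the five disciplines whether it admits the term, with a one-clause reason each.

usage: w (λ-bound): 1; v (λ-bound): 2; u (λ-bound): 1
uses in reading order: w, v, u, v
typing: well-typed — term : (((T2 → T2) → ((T2 → T2) → T2) → T2) → T2) → T2
ordered ✗ (needs contraction — v ×2)
linear ✗ (needs contraction — v ×2)
affine ✗ (needs contraction — v ×2)
relevant ✓ (at least one use each (w, v, u))
unrestricted ✓ (type-checks ((((T2 → T2) → ((T2 → T2) → T2) → T2) → T2) → T2) and nothing is barred)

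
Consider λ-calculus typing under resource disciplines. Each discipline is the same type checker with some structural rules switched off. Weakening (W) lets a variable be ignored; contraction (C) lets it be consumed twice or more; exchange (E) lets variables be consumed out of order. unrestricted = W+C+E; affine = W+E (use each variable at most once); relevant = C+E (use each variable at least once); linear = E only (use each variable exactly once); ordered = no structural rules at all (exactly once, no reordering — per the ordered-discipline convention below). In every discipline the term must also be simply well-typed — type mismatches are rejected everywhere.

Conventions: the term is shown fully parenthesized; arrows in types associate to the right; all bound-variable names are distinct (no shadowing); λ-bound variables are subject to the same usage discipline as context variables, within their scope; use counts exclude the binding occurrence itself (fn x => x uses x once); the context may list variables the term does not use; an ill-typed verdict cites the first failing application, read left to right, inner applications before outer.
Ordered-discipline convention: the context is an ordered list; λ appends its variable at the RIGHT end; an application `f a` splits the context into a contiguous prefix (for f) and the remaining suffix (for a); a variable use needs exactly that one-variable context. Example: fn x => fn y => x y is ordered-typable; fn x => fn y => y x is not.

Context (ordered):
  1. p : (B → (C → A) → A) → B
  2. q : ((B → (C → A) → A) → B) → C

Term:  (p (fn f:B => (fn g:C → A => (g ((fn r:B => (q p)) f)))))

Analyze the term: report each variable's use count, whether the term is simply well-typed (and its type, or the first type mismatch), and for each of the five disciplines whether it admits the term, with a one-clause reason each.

variable uses: p: 2; q: 1; f (bound): 1; g (bound): 1; r (bound): 0
order of uses: p, g, q, p, f
typing: well-typed at B
ordered: ✗ — needs contraction — p ×2; unused: r — weakening required
linear: ✗ — needs contraction — p ×2; unused: r — weakening required
affine: ✗ — needs contraction — p ×2
relevant: ✗ — unused: r — weakening required
unrestricted: ✓ — well-typed at B; no restrictions here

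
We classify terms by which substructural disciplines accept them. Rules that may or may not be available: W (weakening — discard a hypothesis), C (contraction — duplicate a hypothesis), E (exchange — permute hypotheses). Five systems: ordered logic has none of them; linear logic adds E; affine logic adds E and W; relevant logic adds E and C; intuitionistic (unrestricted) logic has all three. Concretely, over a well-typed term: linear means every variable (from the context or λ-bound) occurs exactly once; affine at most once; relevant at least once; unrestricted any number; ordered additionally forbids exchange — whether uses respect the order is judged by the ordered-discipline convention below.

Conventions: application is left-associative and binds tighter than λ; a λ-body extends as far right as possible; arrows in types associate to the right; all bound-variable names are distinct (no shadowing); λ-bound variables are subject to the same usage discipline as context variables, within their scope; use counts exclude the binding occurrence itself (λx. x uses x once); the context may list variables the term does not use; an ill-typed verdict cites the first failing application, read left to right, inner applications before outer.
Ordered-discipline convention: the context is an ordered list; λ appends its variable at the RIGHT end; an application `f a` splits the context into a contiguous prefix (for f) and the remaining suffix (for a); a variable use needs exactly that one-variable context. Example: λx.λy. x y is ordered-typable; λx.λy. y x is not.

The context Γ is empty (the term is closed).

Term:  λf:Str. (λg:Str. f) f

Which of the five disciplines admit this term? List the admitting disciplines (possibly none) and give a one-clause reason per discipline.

admitting disciplines: unrestricted
use counts: f (λ-bound) ×2, g (λ-bound) ×0
left-to-right use order: f, f
typing: the term checks, with type Str → Str
ordered ✗ (needs contraction — f ×2; needs weakening: g unused)
linear ✗ (needs contraction — f ×2; needs weakening: g unused)
affine ✗ (needs contraction — f ×2)
relevant ✗ (needs weakening: g unused)
unrestricted ✓ (typability at Str → Str is all that's needed)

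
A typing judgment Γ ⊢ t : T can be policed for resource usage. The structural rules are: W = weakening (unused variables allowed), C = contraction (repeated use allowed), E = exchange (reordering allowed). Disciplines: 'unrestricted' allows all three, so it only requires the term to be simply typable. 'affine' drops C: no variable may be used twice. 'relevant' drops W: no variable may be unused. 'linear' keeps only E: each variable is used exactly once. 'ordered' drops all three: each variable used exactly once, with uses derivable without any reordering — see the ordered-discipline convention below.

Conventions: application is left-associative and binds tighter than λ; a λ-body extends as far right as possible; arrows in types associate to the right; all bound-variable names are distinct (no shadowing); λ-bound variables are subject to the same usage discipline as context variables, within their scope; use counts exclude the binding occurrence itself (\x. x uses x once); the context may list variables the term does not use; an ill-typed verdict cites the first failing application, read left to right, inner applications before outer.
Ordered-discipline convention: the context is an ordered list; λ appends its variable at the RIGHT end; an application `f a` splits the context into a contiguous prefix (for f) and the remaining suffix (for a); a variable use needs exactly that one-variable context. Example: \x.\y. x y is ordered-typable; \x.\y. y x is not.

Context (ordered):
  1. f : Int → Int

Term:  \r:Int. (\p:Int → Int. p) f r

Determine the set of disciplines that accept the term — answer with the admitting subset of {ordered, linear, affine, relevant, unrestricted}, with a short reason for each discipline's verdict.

admitted by: ordered, linear, affine, relevant, unrestricted
usage: f: 1×, r [bound]: 1×, p [bound]: 1×
uses in reading order: p, f, r
typing: well-typed at Int → Int
ordered: ✓ — f, r, p once each; derivable with no W/C/E
linear: ✓ — f, r, p: one use apiece
affine: ✓ — at most one use each (f, r, p)
relevant: ✓ — every one of f, r, p appears
unrestricted: ✓ — simply typable at Int → Int; W, C, E all held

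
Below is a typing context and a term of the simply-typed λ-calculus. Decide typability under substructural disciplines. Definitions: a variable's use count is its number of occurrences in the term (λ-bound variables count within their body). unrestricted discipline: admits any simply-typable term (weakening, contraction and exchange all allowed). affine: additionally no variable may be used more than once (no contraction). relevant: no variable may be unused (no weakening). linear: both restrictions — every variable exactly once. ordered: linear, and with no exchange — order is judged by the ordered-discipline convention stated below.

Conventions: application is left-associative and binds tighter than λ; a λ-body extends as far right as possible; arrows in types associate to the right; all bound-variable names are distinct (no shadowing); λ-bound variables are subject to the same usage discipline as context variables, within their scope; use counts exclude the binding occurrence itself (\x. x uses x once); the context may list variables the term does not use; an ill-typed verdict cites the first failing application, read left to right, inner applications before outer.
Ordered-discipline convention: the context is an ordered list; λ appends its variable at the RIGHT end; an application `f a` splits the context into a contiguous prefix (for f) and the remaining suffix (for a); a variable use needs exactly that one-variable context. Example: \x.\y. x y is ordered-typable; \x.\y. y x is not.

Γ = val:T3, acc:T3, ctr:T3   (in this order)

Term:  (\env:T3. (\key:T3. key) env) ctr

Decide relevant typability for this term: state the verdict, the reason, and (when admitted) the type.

no — needs weakening: val, acc unused
usage: val ×0, acc ×0, ctr ×1, env (bound) ×1, key (bound) ×1
uses in reading order: key, env, ctr
typing: well-typed at T3
summary: ordered ✗ | linear ✗ | affine ✓ | relevant ✗ | unrestricted ✓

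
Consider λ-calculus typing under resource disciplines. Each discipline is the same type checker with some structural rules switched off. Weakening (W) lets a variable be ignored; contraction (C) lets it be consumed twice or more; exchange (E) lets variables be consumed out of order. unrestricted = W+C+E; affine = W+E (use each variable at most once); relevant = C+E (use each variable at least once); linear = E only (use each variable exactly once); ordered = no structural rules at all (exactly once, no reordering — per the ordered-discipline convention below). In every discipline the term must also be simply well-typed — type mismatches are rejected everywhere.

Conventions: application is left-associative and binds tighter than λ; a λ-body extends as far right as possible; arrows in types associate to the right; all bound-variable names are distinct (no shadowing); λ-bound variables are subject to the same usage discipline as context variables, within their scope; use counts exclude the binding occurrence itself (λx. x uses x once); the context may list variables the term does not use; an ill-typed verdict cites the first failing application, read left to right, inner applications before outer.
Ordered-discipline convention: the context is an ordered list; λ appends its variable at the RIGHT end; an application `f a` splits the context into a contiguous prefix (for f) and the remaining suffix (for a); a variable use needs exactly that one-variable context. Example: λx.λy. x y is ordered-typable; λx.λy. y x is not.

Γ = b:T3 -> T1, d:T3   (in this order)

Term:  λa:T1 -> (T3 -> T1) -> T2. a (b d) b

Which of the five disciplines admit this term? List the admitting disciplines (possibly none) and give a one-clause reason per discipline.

admitted in: relevant, unrestricted
variable uses: b: 2; d: 1; a (bound): 1
order of uses: a, b, d, b
typing: ✓ — (T1 -> (T3 -> T1) -> T2) -> T2
ordered: ✗, needs contraction — b ×2
linear: ✗, needs contraction — b ×2
affine: ✗, needs contraction — b ×2
relevant: ✓, at least one use each (b, d, a)
unrestricted: ✓, typability at (T1 -> (T3 -> T1) -> T2) -> T2 is all that's needed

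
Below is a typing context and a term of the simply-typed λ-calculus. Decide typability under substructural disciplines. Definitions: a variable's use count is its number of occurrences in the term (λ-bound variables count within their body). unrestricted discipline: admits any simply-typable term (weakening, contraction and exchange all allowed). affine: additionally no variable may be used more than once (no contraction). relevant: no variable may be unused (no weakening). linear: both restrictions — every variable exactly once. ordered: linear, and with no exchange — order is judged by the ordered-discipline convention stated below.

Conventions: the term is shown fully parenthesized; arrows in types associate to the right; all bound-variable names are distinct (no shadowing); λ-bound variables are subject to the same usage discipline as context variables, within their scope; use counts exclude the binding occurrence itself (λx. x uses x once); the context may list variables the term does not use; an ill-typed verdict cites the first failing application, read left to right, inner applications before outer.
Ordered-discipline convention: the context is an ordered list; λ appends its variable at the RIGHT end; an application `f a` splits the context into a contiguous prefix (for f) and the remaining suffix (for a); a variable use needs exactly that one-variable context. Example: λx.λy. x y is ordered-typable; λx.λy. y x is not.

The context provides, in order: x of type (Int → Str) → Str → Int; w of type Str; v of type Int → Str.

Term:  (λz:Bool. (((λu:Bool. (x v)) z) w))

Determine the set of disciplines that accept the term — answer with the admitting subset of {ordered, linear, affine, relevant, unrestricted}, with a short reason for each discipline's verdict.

admitted in: affine, unrestricted
usage: x ×1; w ×1; v ×1; z [bound] ×1; u [bound] ×0
order of uses: x, v, z, w
typing: the term checks, with type Bool → Int
ordered: ✗, needs weakening: u unused
linear: ✗, needs weakening: u unused
affine: ✓, at most one use each (x, w, v, z, u)
relevant: ✗, needs weakening: u unused
unrestricted: ✓, well-typed at Bool → Int; no restrictions here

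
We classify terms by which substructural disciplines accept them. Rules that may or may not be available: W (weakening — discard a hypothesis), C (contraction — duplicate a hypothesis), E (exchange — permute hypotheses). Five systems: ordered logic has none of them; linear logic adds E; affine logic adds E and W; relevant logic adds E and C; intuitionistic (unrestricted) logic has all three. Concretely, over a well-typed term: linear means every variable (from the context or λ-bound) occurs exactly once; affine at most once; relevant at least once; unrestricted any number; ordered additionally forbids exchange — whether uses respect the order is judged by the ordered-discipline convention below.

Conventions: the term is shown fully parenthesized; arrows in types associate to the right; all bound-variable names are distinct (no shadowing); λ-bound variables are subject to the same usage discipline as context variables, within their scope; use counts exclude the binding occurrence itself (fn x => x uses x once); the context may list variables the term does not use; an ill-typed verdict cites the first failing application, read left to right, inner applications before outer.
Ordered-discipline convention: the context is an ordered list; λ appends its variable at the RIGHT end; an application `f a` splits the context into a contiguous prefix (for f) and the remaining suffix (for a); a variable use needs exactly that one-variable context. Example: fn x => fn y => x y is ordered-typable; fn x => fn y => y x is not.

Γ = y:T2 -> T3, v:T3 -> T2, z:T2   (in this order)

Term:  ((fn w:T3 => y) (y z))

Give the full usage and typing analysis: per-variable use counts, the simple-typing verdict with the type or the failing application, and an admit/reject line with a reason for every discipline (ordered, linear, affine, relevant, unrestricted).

counts: y: 2×, v: 0×, z: 1×, w (λ-bound): 0×
use order (left to right): y, y, z
typing: the term checks, with type T2 -> T3
ordered: ✗ — y ×2 used more than once (contraction); v, w left unused
linear: ✗ — y ×2 used more than once (contraction); v, w left unused
affine: ✗ — y ×2 used more than once (contraction)
relevant: ✗ — v, w left unused
unrestricted: ✓ — typability at T2 -> T3 is all that's needed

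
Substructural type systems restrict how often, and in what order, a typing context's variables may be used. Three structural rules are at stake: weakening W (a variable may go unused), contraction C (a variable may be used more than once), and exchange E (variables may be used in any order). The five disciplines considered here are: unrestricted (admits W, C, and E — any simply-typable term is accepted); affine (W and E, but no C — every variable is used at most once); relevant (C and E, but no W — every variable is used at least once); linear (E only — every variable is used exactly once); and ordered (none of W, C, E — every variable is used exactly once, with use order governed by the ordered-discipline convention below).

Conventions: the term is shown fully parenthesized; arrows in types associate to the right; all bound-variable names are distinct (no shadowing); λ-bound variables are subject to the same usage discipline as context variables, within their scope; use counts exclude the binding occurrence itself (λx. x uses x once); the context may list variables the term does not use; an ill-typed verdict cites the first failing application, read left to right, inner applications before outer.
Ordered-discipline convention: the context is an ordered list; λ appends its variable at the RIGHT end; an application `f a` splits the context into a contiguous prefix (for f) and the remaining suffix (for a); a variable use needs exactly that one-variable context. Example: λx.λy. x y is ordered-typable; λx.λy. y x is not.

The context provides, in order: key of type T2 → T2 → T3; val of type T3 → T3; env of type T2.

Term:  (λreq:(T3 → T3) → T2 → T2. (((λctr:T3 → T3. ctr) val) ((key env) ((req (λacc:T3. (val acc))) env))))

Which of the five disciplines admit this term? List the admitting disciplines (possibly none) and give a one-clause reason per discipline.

accepted by: relevant, unrestricted
usage: key=1, val=2, env=2, req (bound)=1, ctr (bound)=1, acc (bound)=1
left-to-right use order: ctr, val, key, env, req, val, acc, env
typing: well-typed — term : ((T3 → T3) → T2 → T2) → T3
ordered ✗ (uses contraction: val ×2, env ×2)
linear ✗ (uses contraction: val ×2, env ×2)
affine ✗ (uses contraction: val ×2, env ×2)
relevant ✓ (none of key, val, env, req, ctr, acc goes unused)
unrestricted ✓ (type-checks (((T3 → T3) → T2 → T2) → T3) and nothing is barred)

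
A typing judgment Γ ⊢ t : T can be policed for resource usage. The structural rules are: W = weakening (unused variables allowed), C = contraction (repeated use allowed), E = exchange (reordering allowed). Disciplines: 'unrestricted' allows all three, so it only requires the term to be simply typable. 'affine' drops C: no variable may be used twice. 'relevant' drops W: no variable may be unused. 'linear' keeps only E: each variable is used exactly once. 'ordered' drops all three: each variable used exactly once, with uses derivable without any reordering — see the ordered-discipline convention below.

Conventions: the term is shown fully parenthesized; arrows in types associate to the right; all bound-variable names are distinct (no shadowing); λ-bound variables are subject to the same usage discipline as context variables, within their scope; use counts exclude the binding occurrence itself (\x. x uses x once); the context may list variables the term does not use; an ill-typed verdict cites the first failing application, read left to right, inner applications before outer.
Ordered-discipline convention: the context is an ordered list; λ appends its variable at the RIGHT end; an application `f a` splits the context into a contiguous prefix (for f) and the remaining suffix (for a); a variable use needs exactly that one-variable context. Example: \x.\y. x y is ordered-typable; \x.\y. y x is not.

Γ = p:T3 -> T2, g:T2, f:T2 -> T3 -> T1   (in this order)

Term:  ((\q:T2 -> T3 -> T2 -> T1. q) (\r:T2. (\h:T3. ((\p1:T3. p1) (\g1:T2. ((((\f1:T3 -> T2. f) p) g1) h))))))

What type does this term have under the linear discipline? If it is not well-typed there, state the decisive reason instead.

not well-typed under linear — the type mismatch rejects it
use counts: p: 1, g: 0, f: 1, q [bound]: 1, r [bound]: 0, h [bound]: 1, p1 [bound]: 1, g1 [bound]: 1, f1 [bound]: 0
order of uses: q, p1, f, p, g1, h
typing: ill-typed: an argument T2 -> T1 mismatches the expected T3
summary: ordered ✗; linear ✗; affine ✗; relevant ✗; unrestricted ✗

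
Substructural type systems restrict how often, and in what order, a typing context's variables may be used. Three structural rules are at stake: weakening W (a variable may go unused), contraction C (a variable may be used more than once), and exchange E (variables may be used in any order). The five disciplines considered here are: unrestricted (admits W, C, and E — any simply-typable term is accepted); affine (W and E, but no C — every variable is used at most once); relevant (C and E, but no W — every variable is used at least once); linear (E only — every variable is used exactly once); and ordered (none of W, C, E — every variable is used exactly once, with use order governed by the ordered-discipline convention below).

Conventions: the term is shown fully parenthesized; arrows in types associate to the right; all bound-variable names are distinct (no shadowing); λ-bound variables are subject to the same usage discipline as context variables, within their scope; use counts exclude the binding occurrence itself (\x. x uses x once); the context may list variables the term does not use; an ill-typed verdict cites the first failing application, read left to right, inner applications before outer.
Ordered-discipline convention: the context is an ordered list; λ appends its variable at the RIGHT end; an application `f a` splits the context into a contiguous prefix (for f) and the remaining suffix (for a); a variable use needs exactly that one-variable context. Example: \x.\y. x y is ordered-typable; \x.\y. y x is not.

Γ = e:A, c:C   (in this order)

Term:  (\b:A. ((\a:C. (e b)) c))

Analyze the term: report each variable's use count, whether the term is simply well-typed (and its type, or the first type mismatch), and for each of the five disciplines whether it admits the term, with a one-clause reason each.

use counts: e: 1, c: 1, b (λ-bound): 1, a (λ-bound): 0
use order (left to right): e, b, c
typing: ill-typed: can't apply a value of type A
ordered: ✗ — not simply typable
linear: ✗ — fails simple typing
affine: ✗ — a type mismatch blocks all five
relevant: ✗ — the type mismatch rejects it
unrestricted: ✗ — not simply typable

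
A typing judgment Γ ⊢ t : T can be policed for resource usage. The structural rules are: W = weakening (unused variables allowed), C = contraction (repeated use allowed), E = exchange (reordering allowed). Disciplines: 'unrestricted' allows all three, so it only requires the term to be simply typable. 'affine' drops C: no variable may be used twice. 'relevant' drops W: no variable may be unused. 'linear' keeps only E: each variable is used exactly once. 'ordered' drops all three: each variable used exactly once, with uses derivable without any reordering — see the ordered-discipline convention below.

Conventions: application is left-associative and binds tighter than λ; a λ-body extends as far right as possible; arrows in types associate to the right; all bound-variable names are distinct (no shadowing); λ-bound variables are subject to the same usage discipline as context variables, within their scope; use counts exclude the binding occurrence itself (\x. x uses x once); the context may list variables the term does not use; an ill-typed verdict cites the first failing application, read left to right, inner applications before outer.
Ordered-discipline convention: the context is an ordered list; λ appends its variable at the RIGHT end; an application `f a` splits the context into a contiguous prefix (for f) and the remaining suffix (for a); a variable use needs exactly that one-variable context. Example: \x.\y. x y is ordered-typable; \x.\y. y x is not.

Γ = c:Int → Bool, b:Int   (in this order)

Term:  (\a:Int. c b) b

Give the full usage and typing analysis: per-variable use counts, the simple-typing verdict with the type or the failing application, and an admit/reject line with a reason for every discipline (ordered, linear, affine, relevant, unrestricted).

counts: c=1; b=2; a (λ-bound)=0
left-to-right use order: c, b, b
typing: well-typed — term : Bool
ordered ✗ (b ×2 used more than once (contraction); a left unused)
linear ✗ (b ×2 used more than once (contraction); a left unused)
affine ✗ (b ×2 used more than once (contraction))
relevant ✗ (a left unused)
unrestricted ✓ (simply typable at Bool; W, C, E all held)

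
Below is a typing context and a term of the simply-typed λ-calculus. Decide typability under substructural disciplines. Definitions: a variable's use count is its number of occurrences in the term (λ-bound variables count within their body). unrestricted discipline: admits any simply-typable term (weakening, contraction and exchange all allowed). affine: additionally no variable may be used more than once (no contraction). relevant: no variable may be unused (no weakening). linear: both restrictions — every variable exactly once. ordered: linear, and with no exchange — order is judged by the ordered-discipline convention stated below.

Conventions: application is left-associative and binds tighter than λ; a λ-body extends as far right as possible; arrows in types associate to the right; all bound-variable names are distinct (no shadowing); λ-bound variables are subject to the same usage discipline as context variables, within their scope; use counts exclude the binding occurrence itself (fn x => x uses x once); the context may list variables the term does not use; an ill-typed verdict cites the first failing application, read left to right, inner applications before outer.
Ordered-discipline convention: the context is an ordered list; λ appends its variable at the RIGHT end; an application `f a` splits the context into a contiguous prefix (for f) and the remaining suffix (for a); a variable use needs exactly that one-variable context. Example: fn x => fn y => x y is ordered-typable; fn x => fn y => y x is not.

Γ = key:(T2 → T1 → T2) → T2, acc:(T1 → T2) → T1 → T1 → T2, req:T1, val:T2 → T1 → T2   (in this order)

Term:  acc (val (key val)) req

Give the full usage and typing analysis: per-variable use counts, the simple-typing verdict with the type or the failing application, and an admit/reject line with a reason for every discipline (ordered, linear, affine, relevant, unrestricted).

variable uses: key: 1, acc: 1, req: 1, val: 2
order of uses: acc, val, key, val, req
typing: the term checks, with type T1 → T2
ordered: ✗ — val ×2 used more than once (contraction)
linear: ✗ — val ×2 used more than once (contraction)
affine: ✗ — val ×2 used more than once (contraction)
relevant: ✓ — none of key, acc, req, val goes unused
unrestricted: ✓ — simply typable at T1 → T2; W, C, E all held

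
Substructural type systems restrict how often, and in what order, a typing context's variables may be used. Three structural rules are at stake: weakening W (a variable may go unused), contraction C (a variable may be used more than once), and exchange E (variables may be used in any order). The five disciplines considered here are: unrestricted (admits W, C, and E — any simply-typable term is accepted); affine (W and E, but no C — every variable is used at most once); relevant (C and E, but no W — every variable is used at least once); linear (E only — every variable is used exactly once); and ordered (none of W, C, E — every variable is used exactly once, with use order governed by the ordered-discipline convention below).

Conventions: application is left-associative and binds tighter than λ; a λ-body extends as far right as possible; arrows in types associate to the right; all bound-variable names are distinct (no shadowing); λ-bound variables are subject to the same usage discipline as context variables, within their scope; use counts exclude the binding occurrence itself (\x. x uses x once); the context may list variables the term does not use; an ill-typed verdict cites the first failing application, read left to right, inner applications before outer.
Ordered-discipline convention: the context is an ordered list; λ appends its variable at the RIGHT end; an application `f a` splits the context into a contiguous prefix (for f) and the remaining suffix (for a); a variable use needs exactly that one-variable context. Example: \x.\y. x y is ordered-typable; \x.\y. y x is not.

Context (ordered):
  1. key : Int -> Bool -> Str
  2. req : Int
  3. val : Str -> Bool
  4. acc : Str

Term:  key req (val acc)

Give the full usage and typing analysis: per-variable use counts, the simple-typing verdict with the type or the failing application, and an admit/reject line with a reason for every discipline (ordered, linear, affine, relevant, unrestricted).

use counts: key ×1, req ×1, val ×1, acc ×1
order of uses: key, req, val, acc
typing: the term checks, with type Str
ordered: ✓ — one use each (key, req, val, acc); ordered split holds
linear: ✓ — exactly-once usage across key, req, val, acc
affine: ✓ — none of key, req, val, acc used more than once
relevant: ✓ — every one of key, req, val, acc appears
unrestricted: ✓ — well-typed at Str; no restrictions here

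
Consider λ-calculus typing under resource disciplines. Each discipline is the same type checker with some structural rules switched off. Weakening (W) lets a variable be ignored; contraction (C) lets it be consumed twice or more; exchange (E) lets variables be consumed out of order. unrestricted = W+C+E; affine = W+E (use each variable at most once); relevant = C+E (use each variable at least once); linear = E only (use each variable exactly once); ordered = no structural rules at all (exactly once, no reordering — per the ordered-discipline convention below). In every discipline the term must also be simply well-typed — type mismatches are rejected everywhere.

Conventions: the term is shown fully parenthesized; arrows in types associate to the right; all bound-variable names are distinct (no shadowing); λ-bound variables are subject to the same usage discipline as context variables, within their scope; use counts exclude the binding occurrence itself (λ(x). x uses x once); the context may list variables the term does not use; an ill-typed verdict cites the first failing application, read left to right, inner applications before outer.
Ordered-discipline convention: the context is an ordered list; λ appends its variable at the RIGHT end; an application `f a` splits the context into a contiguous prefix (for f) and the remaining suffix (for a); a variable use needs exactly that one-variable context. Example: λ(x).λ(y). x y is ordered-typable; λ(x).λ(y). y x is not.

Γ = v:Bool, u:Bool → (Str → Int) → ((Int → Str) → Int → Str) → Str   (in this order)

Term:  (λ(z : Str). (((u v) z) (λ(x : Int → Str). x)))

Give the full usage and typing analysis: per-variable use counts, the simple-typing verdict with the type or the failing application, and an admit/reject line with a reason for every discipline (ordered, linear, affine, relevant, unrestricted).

use counts: v: 1×, u: 1×, z (λ-bound): 1×, x (λ-bound): 1×
left-to-right use order: u, v, z, x
typing: ill-typed: an application expects Str → Int but receives Str
ordered: ✗, a type mismatch blocks all five
linear: ✗, the type mismatch rejects it
affine: ✗, not simply typable
relevant: ✗, fails simple typing
unrestricted: ✗, a type mismatch blocks all five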